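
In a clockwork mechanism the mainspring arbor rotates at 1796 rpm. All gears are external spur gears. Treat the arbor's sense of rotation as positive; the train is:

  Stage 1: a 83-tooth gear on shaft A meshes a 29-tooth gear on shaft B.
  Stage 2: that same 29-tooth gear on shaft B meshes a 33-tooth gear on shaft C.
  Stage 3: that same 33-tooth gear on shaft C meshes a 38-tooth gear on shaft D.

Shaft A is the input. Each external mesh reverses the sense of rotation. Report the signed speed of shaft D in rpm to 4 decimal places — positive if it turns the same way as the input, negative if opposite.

Stage 1 [83T→29T]: ω = 1796.0000×83/29 = 5140.2759 rpm, dir flips to −; running = −5140.2759
Stage 2 [29T→33T]: ω = 5140.2759×29/33 = 4517.2121 rpm, dir flips to +; running = +4517.2121
Stage 3 [33T→38T]: ω = 4517.2121×33/38 = 3922.8421 rpm, dir flips to −; running = −3922.8421

-3922.8421 rpm (opposite to input, |ω| = 3922.8421 rpm)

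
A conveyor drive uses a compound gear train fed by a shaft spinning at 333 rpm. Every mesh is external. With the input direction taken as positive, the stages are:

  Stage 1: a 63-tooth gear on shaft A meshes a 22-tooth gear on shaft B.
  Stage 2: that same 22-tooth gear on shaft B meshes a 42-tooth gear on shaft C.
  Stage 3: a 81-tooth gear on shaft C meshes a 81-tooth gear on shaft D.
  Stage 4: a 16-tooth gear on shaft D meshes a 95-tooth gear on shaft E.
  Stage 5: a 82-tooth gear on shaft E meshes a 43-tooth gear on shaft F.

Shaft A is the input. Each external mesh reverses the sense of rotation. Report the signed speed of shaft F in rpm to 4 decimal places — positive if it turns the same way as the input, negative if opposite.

-160.4269 rpm (opposite to input, |ω| = 160.4269 rpm)

Stage 1 [63T→22T]: ω = 333.0000×63/22 = 953.5909 rpm, dir flips to −; running = −953.5909
Stage 2 [22T→42T]: ω = 953.5909×22/42 = 499.5000 rpm, dir flips to +; running = +499.5000
Stage 3 [81T→81T]: ω = 499.5000×81/81 = 499.5000 rpm, dir flips to −; running = −499.5000
Stage 4 [16T→95T]: ω = 499.5000×16/95 = 84.1263 rpm, dir flips to +; running = +84.1263
Stage 5 [82T→43T]: ω = 84.1263×82/43 = 160.4269 rpm, dir flips to −; running = −160.4269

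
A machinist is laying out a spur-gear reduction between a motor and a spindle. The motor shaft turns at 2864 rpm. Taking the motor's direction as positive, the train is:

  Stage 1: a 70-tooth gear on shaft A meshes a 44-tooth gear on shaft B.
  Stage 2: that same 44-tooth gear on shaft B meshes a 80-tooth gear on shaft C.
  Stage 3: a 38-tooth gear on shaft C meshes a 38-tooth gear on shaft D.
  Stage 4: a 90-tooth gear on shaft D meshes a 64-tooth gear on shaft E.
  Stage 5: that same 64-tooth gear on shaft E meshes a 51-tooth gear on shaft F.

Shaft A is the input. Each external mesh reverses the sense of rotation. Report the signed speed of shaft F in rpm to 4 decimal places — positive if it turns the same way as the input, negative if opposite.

-4422.3529 rpm (opposite to input, |ω| = 4422.3529 rpm)

Stage 1 [70T→44T]: ω = 2864.0000×70/44 = 4556.3636 rpm, dir flips to −; running = −4556.3636
Stage 2 [44T→80T]: ω = 4556.3636×44/80 = 2506.0000 rpm, dir flips to +; running = +2506.0000
Stage 3 [38T→38T]: ω = 2506.0000×38/38 = 2506.0000 rpm, dir flips to −; running = −2506.0000
Stage 4 [90T→64T]: ω = 2506.0000×90/64 = 3524.0625 rpm, dir flips to +; running = +3524.0625
Stage 5 [64T→51T]: ω = 3524.0625×64/51 = 4422.3529 rpm, dir flips to −; running = −4422.3529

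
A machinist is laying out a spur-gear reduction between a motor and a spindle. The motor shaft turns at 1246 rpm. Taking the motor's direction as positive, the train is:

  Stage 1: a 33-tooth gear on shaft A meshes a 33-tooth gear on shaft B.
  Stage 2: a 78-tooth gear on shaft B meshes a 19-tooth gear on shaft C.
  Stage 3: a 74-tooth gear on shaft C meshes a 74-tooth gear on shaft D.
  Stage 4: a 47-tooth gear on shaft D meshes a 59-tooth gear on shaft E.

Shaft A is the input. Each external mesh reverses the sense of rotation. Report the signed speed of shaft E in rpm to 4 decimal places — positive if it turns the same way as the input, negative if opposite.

Stage 1 [33T→33T]: ω = 1246.0000×33/33 = 1246.0000 rpm, dir flips to −; running = −1246.0000
Stage 2 [78T→19T]: ω = 1246.0000×78/19 = 5115.1579 rpm, dir flips to +; running = +5115.1579
Stage 3 [74T→74T]: ω = 5115.1579×74/74 = 5115.1579 rpm, dir flips to −; running = −5115.1579
Stage 4 [47T→59T]: ω = 5115.1579×47/59 = 4074.7868 rpm, dir flips to +; running = +4074.7868

+4074.7868 rpm (same as input, |ω| = 4074.7868 rpm)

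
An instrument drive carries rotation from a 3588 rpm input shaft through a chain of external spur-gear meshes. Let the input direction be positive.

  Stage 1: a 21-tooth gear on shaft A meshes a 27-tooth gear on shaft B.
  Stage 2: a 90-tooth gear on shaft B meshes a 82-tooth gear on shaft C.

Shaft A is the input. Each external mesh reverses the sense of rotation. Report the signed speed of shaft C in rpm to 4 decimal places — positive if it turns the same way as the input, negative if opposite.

+3062.9268 rpm (same as input, |ω| = 3062.9268 rpm)

Stage 1 [21T→27T]: ω = 3588.0000×21/27 = 2790.6667 rpm, dir flips to −; running = −2790.6667
Stage 2 [90T→82T]: ω = 2790.6667×90/82 = 3062.9268 rpm, dir flips to +; running = +3062.9268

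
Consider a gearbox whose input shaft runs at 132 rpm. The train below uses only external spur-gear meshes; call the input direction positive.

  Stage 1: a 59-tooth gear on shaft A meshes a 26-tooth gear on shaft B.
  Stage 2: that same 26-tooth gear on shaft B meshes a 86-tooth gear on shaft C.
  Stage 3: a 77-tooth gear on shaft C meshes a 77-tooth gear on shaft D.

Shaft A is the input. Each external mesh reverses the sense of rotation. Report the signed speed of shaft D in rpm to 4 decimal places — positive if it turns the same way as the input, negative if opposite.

Stage 1 [59T→26T]: ω = 132.0000×59/26 = 299.5385 rpm, dir flips to −; running = −299.5385
Stage 2 [26T→86T]: ω = 299.5385×26/86 = 90.5581 rpm, dir flips to +; running = +90.5581
Stage 3 [77T→77T]: ω = 90.5581×77/77 = 90.5581 rpm, dir flips to −; running = −90.5581

-90.5581 rpm (opposite to input, |ω| = 90.5581 rpm)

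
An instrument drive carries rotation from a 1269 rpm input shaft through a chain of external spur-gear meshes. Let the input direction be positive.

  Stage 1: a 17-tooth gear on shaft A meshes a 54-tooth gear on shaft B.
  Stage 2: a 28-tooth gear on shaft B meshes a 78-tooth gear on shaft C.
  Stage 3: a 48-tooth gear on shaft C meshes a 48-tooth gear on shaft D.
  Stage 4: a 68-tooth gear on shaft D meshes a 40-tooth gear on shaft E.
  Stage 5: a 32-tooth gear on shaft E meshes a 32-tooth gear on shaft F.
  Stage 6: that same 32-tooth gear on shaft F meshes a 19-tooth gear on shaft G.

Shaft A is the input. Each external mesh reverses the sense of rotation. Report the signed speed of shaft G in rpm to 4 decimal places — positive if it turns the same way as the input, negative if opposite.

+410.6062 rpm (same as input, |ω| = 410.6062 rpm)

Stage 1 [17T→54T]: ω = 1269.0000×17/54 = 399.5000 rpm, dir flips to −; running = −399.5000
Stage 2 [28T→78T]: ω = 399.5000×28/78 = 143.4103 rpm, dir flips to +; running = +143.4103
Stage 3 [48T→48T]: ω = 143.4103×48/48 = 143.4103 rpm, dir flips to −; running = −143.4103
Stage 4 [68T→40T]: ω = 143.4103×68/40 = 243.7974 rpm, dir flips to +; running = +243.7974
Stage 5 [32T→32T]: ω = 243.7974×32/32 = 243.7974 rpm, dir flips to −; running = −243.7974
Stage 6 [32T→19T]: ω = 243.7974×32/19 = 410.6062 rpm, dir flips to +; running = +410.6062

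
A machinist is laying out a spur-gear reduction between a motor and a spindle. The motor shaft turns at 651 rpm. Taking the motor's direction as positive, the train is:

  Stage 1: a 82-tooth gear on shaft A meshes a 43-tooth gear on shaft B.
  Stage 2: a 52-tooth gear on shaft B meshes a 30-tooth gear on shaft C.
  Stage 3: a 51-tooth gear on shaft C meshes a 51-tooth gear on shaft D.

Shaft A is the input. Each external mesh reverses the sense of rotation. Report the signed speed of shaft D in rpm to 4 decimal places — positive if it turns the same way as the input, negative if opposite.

-2151.8326 rpm (opposite to input, |ω| = 2151.8326 rpm)

Stage 1 [82T→43T]: ω = 651.0000×82/43 = 1241.4419 rpm, dir flips to −; running = −1241.4419
Stage 2 [52T→30T]: ω = 1241.4419×52/30 = 2151.8326 rpm, dir flips to +; running = +2151.8326
Stage 3 [51T→51T]: ω = 2151.8326×51/51 = 2151.8326 rpm, dir flips to −; running = −2151.8326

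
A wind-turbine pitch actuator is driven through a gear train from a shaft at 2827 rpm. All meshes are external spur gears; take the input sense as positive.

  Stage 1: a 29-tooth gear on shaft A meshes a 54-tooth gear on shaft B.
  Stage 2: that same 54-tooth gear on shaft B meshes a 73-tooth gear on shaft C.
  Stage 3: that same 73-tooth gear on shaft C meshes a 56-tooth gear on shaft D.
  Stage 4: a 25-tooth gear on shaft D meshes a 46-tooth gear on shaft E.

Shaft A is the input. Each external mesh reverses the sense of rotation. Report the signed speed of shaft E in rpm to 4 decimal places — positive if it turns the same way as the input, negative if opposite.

+795.6425 rpm (same as input, |ω| = 795.6425 rpm)

Stage 1 [29T→54T]: ω = 2827.0000×29/54 = 1518.2037 rpm, dir flips to −; running = −1518.2037
Stage 2 [54T→73T]: ω = 1518.2037×54/73 = 1123.0548 rpm, dir flips to +; running = +1123.0548
Stage 3 [73T→56T]: ω = 1123.0548×73/56 = 1463.9821 rpm, dir flips to −; running = −1463.9821
Stage 4 [25T→46T]: ω = 1463.9821×25/46 = 795.6425 rpm, dir flips to +; running = +795.6425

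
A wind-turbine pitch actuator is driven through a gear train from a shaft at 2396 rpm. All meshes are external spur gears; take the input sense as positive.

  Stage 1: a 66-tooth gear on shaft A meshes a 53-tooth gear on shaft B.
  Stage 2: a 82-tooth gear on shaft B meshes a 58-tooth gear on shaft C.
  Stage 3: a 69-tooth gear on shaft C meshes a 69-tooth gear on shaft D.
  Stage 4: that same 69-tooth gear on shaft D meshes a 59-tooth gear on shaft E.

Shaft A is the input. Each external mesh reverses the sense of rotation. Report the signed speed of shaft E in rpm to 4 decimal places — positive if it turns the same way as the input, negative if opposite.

+4933.3033 rpm (same as input, |ω| = 4933.3033 rpm)

Stage 1 [66T→53T]: ω = 2396.0000×66/53 = 2983.6981 rpm, dir flips to −; running = −2983.6981
Stage 2 [82T→58T]: ω = 2983.6981×82/58 = 4218.3318 rpm, dir flips to +; running = +4218.3318
Stage 3 [69T→69T]: ω = 4218.3318×69/69 = 4218.3318 rpm, dir flips to −; running = −4218.3318
Stage 4 [69T→59T]: ω = 4218.3318×69/59 = 4933.3033 rpm, dir flips to +; running = +4933.3033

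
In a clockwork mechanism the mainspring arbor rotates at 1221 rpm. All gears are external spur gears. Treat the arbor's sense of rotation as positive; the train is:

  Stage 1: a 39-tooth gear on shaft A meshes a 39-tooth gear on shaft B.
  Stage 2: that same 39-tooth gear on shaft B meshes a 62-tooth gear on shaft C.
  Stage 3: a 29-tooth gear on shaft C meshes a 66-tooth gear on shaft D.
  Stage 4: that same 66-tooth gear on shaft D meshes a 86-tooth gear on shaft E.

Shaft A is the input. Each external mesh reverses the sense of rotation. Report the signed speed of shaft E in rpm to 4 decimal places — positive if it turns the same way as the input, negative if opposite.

+258.9931 rpm (same as input, |ω| = 258.9931 rpm)

Stage 1 [39T→39T]: ω = 1221.0000×39/39 = 1221.0000 rpm, dir flips to −; running = −1221.0000
Stage 2 [39T→62T]: ω = 1221.0000×39/62 = 768.0484 rpm, dir flips to +; running = +768.0484
Stage 3 [29T→66T]: ω = 768.0484×29/66 = 337.4758 rpm, dir flips to −; running = −337.4758
Stage 4 [66T→86T]: ω = 337.4758×66/86 = 258.9931 rpm, dir flips to +; running = +258.9931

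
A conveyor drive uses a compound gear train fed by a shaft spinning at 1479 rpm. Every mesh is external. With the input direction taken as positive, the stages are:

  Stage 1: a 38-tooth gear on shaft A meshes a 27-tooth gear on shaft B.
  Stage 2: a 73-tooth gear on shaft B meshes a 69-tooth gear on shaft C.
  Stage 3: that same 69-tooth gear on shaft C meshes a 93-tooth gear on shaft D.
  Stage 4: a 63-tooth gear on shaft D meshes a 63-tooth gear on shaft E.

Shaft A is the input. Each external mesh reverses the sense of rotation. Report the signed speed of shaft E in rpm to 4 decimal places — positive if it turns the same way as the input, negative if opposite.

+1633.9092 rpm (same as input, |ω| = 1633.9092 rpm)

Stage 1 [38T→27T]: ω = 1479.0000×38/27 = 2081.5556 rpm, dir flips to −; running = −2081.5556
Stage 2 [73T→69T]: ω = 2081.5556×73/69 = 2202.2254 rpm, dir flips to +; running = +2202.2254
Stage 3 [69T→93T]: ω = 2202.2254×69/93 = 1633.9092 rpm, dir flips to −; running = −1633.9092
Stage 4 [63T→63T]: ω = 1633.9092×63/63 = 1633.9092 rpm, dir flips to +; running = +1633.9092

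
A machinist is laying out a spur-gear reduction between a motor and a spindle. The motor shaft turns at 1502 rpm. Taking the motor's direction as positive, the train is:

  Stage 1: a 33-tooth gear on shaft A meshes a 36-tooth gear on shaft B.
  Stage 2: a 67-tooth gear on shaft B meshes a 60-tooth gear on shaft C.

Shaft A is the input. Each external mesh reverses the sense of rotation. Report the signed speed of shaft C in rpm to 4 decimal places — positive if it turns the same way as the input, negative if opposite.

+1537.4639 rpm (same as input, |ω| = 1537.4639 rpm)

Stage 1 [33T→36T]: ω = 1502.0000×33/36 = 1376.8333 rpm, dir flips to −; running = −1376.8333
Stage 2 [67T→60T]: ω = 1376.8333×67/60 = 1537.4639 rpm, dir flips to +; running = +1537.4639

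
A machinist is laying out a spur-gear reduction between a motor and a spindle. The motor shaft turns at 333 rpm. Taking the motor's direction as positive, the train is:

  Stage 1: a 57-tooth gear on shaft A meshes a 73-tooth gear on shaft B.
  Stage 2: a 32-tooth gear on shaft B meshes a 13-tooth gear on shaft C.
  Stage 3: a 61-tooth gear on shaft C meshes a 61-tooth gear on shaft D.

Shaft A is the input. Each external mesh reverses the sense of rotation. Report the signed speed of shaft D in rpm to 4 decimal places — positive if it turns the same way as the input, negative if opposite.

-640.0337 rpm (opposite to input, |ω| = 640.0337 rpm)

Stage 1 [57T→73T]: ω = 333.0000×57/73 = 260.0137 rpm, dir flips to −; running = −260.0137
Stage 2 [32T→13T]: ω = 260.0137×32/13 = 640.0337 rpm, dir flips to +; running = +640.0337
Stage 3 [61T→61T]: ω = 640.0337×61/61 = 640.0337 rpm, dir flips to −; running = −640.0337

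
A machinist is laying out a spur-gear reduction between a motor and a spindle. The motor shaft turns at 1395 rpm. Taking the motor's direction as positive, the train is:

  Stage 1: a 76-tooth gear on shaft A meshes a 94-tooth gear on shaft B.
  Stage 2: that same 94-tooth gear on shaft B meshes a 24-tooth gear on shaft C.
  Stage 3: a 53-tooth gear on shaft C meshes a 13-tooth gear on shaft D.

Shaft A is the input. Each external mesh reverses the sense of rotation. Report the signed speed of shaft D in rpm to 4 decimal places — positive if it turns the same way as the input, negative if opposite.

Stage 1 [76T→94T]: ω = 1395.0000×76/94 = 1127.8723 rpm, dir flips to −; running = −1127.8723
Stage 2 [94T→24T]: ω = 1127.8723×94/24 = 4417.5000 rpm, dir flips to +; running = +4417.5000
Stage 3 [53T→13T]: ω = 4417.5000×53/13 = 18009.8077 rpm, dir flips to −; running = −18009.8077

-18009.8077 rpm (opposite to input, |ω| = 18009.8077 rpm)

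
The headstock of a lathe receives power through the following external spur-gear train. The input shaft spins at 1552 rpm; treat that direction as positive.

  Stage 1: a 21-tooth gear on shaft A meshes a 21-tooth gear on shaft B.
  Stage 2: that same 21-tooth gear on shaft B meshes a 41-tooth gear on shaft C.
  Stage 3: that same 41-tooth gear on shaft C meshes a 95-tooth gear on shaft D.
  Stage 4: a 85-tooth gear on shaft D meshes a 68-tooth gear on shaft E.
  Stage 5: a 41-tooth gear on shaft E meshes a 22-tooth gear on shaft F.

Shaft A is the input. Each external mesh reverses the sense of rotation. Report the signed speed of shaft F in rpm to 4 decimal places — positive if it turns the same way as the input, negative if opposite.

-799.2057 rpm (opposite to input, |ω| = 799.2057 rpm)

Stage 1 [21T→21T]: ω = 1552.0000×21/21 = 1552.0000 rpm, dir flips to −; running = −1552.0000
Stage 2 [21T→41T]: ω = 1552.0000×21/41 = 794.9268 rpm, dir flips to +; running = +794.9268
Stage 3 [41T→95T]: ω = 794.9268×41/95 = 343.0737 rpm, dir flips to −; running = −343.0737
Stage 4 [85T→68T]: ω = 343.0737×85/68 = 428.8421 rpm, dir flips to +; running = +428.8421
Stage 5 [41T→22T]: ω = 428.8421×41/22 = 799.2057 rpm, dir flips to −; running = −799.2057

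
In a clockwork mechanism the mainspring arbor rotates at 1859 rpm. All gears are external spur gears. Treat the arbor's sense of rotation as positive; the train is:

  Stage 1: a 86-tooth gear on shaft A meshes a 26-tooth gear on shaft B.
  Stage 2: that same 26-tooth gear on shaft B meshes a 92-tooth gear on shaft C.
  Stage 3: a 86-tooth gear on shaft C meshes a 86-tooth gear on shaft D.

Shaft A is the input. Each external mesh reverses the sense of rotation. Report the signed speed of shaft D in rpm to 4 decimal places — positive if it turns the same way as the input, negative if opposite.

Stage 1 [86T→26T]: ω = 1859.0000×86/26 = 6149.0000 rpm, dir flips to −; running = −6149.0000
Stage 2 [26T→92T]: ω = 6149.0000×26/92 = 1737.7609 rpm, dir flips to +; running = +1737.7609
Stage 3 [86T→86T]: ω = 1737.7609×86/86 = 1737.7609 rpm, dir flips to −; running = −1737.7609

-1737.7609 rpm (opposite to input, |ω| = 1737.7609 rpm)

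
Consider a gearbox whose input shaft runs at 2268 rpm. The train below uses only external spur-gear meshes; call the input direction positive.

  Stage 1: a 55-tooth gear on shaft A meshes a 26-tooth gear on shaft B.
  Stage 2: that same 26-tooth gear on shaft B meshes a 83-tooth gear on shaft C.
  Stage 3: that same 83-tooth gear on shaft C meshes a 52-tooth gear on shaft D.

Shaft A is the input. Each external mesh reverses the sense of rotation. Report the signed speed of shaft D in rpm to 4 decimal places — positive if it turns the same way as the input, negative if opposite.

-2398.8462 rpm (opposite to input, |ω| = 2398.8462 rpm)

Stage 1 [55T→26T]: ω = 2268.0000×55/26 = 4797.6923 rpm, dir flips to −; running = −4797.6923
Stage 2 [26T→83T]: ω = 4797.6923×26/83 = 1502.8916 rpm, dir flips to +; running = +1502.8916
Stage 3 [83T→52T]: ω = 1502.8916×83/52 = 2398.8462 rpm, dir flips to −; running = −2398.8462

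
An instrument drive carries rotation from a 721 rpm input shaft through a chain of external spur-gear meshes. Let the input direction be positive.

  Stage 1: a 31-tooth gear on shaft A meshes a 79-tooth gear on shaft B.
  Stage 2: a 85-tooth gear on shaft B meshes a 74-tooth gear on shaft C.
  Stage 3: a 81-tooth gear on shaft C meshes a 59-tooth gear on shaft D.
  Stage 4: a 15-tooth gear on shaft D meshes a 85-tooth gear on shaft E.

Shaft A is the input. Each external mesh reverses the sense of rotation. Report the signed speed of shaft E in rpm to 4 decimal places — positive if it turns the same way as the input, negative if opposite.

+78.7340 rpm (same as input, |ω| = 78.7340 rpm)

Stage 1 [31T→79T]: ω = 721.0000×31/79 = 282.9241 rpm, dir flips to −; running = −282.9241
Stage 2 [85T→74T]: ω = 282.9241×85/74 = 324.9803 rpm, dir flips to +; running = +324.9803
Stage 3 [81T→59T]: ω = 324.9803×81/59 = 446.1594 rpm, dir flips to −; running = −446.1594
Stage 4 [15T→85T]: ω = 446.1594×15/85 = 78.7340 rpm, dir flips to +; running = +78.7340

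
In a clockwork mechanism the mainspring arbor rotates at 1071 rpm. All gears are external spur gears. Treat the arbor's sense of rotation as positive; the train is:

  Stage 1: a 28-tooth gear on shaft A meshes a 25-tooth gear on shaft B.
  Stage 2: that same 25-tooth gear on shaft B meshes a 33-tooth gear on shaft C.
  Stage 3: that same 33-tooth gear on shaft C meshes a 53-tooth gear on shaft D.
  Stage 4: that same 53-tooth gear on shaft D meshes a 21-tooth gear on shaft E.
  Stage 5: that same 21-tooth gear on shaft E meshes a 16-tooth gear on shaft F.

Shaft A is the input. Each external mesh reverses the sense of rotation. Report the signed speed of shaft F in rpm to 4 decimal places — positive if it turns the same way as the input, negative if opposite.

Stage 1 [28T→25T]: ω = 1071.0000×28/25 = 1199.5200 rpm, dir flips to −; running = −1199.5200
Stage 2 [25T→33T]: ω = 1199.5200×25/33 = 908.7273 rpm, dir flips to +; running = +908.7273
Stage 3 [33T→53T]: ω = 908.7273×33/53 = 565.8113 rpm, dir flips to −; running = −565.8113
Stage 4 [53T→21T]: ω = 565.8113×53/21 = 1428.0000 rpm, dir flips to +; running = +1428.0000
Stage 5 [21T→16T]: ω = 1428.0000×21/16 = 1874.2500 rpm, dir flips to −; running = −1874.2500

-1874.2500 rpm (opposite to input, |ω| = 1874.2500 rpm)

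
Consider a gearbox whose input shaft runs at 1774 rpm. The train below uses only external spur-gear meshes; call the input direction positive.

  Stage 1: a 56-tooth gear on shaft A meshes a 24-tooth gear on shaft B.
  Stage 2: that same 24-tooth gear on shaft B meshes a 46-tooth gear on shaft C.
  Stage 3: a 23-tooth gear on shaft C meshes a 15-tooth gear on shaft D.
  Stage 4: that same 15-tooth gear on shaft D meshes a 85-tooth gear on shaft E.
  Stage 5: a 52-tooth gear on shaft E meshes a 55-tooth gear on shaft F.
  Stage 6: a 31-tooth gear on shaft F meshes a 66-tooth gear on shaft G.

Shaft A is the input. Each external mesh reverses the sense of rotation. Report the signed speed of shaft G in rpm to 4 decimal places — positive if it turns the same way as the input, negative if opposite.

+259.5082 rpm (same as input, |ω| = 259.5082 rpm)

Stage 1 [56T→24T]: ω = 1774.0000×56/24 = 4139.3333 rpm, dir flips to −; running = −4139.3333
Stage 2 [24T→46T]: ω = 4139.3333×24/46 = 2159.6522 rpm, dir flips to +; running = +2159.6522
Stage 3 [23T→15T]: ω = 2159.6522×23/15 = 3311.4667 rpm, dir flips to −; running = −3311.4667
Stage 4 [15T→85T]: ω = 3311.4667×15/85 = 584.3765 rpm, dir flips to +; running = +584.3765
Stage 5 [52T→55T]: ω = 584.3765×52/55 = 552.5014 rpm, dir flips to −; running = −552.5014
Stage 6 [31T→66T]: ω = 552.5014×31/66 = 259.5082 rpm, dir flips to +; running = +259.5082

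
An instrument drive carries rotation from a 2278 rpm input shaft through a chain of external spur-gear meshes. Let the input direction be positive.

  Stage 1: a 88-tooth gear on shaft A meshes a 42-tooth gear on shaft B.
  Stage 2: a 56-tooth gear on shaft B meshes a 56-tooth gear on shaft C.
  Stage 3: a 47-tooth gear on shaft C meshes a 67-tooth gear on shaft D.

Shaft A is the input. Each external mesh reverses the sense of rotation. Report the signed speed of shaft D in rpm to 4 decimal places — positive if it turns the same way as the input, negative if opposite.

Stage 1 [88T→42T]: ω = 2278.0000×88/42 = 4772.9524 rpm, dir flips to −; running = −4772.9524
Stage 2 [56T→56T]: ω = 4772.9524×56/56 = 4772.9524 rpm, dir flips to +; running = +4772.9524
Stage 3 [47T→67T]: ω = 4772.9524×47/67 = 3348.1905 rpm, dir flips to −; running = −3348.1905

-3348.1905 rpm (opposite to input, |ω| = 3348.1905 rpm)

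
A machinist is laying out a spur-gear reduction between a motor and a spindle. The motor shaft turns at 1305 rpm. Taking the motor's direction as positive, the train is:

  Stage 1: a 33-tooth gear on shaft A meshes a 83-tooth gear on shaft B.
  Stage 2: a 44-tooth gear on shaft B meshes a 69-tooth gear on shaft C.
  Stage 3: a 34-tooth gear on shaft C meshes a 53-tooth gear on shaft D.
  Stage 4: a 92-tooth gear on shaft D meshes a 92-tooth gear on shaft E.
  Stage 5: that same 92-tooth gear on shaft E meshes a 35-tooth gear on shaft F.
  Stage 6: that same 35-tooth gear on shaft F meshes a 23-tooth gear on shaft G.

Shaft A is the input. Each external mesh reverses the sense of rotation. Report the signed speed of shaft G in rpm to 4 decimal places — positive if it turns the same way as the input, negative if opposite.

Stage 1 [33T→83T]: ω = 1305.0000×33/83 = 518.8554 rpm, dir flips to −; running = −518.8554
Stage 2 [44T→69T]: ω = 518.8554×44/69 = 330.8643 rpm, dir flips to +; running = +330.8643
Stage 3 [34T→53T]: ω = 330.8643×34/53 = 212.2526 rpm, dir flips to −; running = −212.2526
Stage 4 [92T→92T]: ω = 212.2526×92/92 = 212.2526 rpm, dir flips to +; running = +212.2526
Stage 5 [92T→35T]: ω = 212.2526×92/35 = 557.9211 rpm, dir flips to −; running = −557.9211
Stage 6 [35T→23T]: ω = 557.9211×35/23 = 849.0103 rpm, dir flips to +; running = +849.0103

+849.0103 rpm (same as input, |ω| = 849.0103 rpm)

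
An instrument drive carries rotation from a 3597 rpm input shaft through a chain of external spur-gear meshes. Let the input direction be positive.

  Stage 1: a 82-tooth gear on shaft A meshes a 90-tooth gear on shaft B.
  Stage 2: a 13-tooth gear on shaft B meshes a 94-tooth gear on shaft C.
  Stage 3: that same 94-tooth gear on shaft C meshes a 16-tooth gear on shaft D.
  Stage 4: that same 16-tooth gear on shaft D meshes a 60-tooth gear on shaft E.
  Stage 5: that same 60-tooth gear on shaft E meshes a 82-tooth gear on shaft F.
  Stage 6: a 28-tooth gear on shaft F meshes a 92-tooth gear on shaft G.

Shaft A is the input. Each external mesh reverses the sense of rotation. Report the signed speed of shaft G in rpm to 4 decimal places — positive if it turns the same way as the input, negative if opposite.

+158.1290 rpm (same as input, |ω| = 158.1290 rpm)

Stage 1 [82T→90T]: ω = 3597.0000×82/90 = 3277.2667 rpm, dir flips to −; running = −3277.2667
Stage 2 [13T→94T]: ω = 3277.2667×13/94 = 453.2390 rpm, dir flips to +; running = +453.2390
Stage 3 [94T→16T]: ω = 453.2390×94/16 = 2662.7792 rpm, dir flips to −; running = −2662.7792
Stage 4 [16T→60T]: ω = 2662.7792×16/60 = 710.0744 rpm, dir flips to +; running = +710.0744
Stage 5 [60T→82T]: ω = 710.0744×60/82 = 519.5667 rpm, dir flips to −; running = −519.5667
Stage 6 [28T→92T]: ω = 519.5667×28/92 = 158.1290 rpm, dir flips to +; running = +158.1290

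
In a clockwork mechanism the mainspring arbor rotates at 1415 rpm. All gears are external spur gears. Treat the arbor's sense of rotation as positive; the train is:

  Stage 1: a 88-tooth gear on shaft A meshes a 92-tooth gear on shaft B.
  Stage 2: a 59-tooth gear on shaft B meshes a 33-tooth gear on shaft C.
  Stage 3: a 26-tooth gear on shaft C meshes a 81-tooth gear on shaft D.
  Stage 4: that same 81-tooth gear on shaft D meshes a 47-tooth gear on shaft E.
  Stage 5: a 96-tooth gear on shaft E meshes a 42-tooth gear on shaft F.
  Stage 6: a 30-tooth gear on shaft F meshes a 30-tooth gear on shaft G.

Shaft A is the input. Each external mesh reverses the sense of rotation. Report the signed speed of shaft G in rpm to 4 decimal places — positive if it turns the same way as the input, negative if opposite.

Stage 1 [88T→92T]: ω = 1415.0000×88/92 = 1353.4783 rpm, dir flips to −; running = −1353.4783
Stage 2 [59T→33T]: ω = 1353.4783×59/33 = 2419.8551 rpm, dir flips to +; running = +2419.8551
Stage 3 [26T→81T]: ω = 2419.8551×26/81 = 776.7436 rpm, dir flips to −; running = −776.7436
Stage 4 [81T→47T]: ω = 776.7436×81/47 = 1338.6432 rpm, dir flips to +; running = +1338.6432
Stage 5 [96T→42T]: ω = 1338.6432×96/42 = 3059.7560 rpm, dir flips to −; running = −3059.7560
Stage 6 [30T→30T]: ω = 3059.7560×30/30 = 3059.7560 rpm, dir flips to +; running = +3059.7560

+3059.7560 rpm (same as input, |ω| = 3059.7560 rpm)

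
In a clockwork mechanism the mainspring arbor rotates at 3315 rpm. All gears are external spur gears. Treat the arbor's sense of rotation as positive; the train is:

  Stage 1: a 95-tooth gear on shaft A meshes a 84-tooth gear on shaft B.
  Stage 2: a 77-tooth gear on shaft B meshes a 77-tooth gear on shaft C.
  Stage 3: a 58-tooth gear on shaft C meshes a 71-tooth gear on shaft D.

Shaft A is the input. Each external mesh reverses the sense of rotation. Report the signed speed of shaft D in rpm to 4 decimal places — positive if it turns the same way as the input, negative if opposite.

-3062.6509 rpm (opposite to input, |ω| = 3062.6509 rpm)

Stage 1 [95T→84T]: ω = 3315.0000×95/84 = 3749.1071 rpm, dir flips to −; running = −3749.1071
Stage 2 [77T→77T]: ω = 3749.1071×77/77 = 3749.1071 rpm, dir flips to +; running = +3749.1071
Stage 3 [58T→71T]: ω = 3749.1071×58/71 = 3062.6509 rpm, dir flips to −; running = −3062.6509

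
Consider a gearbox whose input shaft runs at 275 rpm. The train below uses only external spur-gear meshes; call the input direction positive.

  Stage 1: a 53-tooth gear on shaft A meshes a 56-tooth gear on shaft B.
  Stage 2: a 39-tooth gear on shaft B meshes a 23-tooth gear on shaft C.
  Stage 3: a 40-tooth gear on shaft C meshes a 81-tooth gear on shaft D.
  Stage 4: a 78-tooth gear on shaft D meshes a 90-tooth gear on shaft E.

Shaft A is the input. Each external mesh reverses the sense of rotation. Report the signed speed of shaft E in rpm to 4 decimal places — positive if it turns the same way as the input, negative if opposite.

Stage 1 [53T→56T]: ω = 275.0000×53/56 = 260.2679 rpm, dir flips to −; running = −260.2679
Stage 2 [39T→23T]: ω = 260.2679×39/23 = 441.3238 rpm, dir flips to +; running = +441.3238
Stage 3 [40T→81T]: ω = 441.3238×40/81 = 217.9377 rpm, dir flips to −; running = −217.9377
Stage 4 [78T→90T]: ω = 217.9377×78/90 = 188.8793 rpm, dir flips to +; running = +188.8793

+188.8793 rpm (same as input, |ω| = 188.8793 rpm)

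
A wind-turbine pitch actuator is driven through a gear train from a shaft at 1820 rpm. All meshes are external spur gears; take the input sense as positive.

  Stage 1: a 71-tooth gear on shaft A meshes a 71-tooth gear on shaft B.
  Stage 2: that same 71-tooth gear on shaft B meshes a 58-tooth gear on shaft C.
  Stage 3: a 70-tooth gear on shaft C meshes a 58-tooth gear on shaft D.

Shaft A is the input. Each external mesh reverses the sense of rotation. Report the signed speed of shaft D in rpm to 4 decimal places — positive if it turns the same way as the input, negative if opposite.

-2688.8823 rpm (opposite to input, |ω| = 2688.8823 rpm)

Stage 1 [71T→71T]: ω = 1820.0000×71/71 = 1820.0000 rpm, dir flips to −; running = −1820.0000
Stage 2 [71T→58T]: ω = 1820.0000×71/58 = 2227.9310 rpm, dir flips to +; running = +2227.9310
Stage 3 [70T→58T]: ω = 2227.9310×70/58 = 2688.8823 rpm, dir flips to −; running = −2688.8823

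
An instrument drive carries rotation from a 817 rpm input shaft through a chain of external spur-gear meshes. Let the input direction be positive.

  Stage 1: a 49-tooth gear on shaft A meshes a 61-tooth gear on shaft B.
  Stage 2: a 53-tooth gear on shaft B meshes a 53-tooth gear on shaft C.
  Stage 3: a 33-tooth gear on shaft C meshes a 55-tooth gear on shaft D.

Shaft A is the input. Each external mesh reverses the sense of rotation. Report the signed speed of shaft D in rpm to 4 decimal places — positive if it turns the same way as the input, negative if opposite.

Stage 1 [49T→61T]: ω = 817.0000×49/61 = 656.2787 rpm, dir flips to −; running = −656.2787
Stage 2 [53T→53T]: ω = 656.2787×53/53 = 656.2787 rpm, dir flips to +; running = +656.2787
Stage 3 [33T→55T]: ω = 656.2787×33/55 = 393.7672 rpm, dir flips to −; running = −393.7672

-393.7672 rpm (opposite to input, |ω| = 393.7672 rpm)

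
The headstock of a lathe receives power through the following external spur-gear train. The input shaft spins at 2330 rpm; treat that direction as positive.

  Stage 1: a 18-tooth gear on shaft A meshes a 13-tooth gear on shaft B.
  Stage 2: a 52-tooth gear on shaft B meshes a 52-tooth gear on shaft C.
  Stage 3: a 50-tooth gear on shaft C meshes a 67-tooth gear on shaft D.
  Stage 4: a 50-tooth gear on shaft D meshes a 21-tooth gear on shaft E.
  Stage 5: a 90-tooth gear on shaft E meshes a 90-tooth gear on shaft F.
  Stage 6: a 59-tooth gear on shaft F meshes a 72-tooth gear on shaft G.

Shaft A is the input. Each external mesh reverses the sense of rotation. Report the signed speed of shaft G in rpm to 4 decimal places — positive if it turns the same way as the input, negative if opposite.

Stage 1 [18T→13T]: ω = 2330.0000×18/13 = 3226.1538 rpm, dir flips to −; running = −3226.1538
Stage 2 [52T→52T]: ω = 3226.1538×52/52 = 3226.1538 rpm, dir flips to +; running = +3226.1538
Stage 3 [50T→67T]: ω = 3226.1538×50/67 = 2407.5775 rpm, dir flips to −; running = −2407.5775
Stage 4 [50T→21T]: ω = 2407.5775×50/21 = 5732.3274 rpm, dir flips to +; running = +5732.3274
Stage 5 [90T→90T]: ω = 5732.3274×90/90 = 5732.3274 rpm, dir flips to −; running = −5732.3274
Stage 6 [59T→72T]: ω = 5732.3274×59/72 = 4697.3238 rpm, dir flips to +; running = +4697.3238

+4697.3238 rpm (same as input, |ω| = 4697.3238 rpm)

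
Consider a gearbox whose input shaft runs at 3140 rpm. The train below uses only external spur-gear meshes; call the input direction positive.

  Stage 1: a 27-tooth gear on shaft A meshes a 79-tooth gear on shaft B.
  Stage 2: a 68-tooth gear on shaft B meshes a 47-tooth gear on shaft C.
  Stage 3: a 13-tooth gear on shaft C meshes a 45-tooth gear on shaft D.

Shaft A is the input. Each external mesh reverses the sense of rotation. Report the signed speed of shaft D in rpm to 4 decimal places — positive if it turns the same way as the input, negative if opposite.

Stage 1 [27T→79T]: ω = 3140.0000×27/79 = 1073.1646 rpm, dir flips to −; running = −1073.1646
Stage 2 [68T→47T]: ω = 1073.1646×68/47 = 1552.6636 rpm, dir flips to +; running = +1552.6636
Stage 3 [13T→45T]: ω = 1552.6636×13/45 = 448.5473 rpm, dir flips to −; running = −448.5473

-448.5473 rpm (opposite to input, |ω| = 448.5473 rpm)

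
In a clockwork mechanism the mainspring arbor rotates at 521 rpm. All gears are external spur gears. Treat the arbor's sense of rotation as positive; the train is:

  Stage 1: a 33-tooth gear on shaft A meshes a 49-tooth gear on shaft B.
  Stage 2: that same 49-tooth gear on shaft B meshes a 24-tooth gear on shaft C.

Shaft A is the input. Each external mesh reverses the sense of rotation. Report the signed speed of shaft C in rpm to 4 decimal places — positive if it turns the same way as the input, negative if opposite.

Stage 1 [33T→49T]: ω = 521.0000×33/49 = 350.8776 rpm, dir flips to −; running = −350.8776
Stage 2 [49T→24T]: ω = 350.8776×49/24 = 716.3750 rpm, dir flips to +; running = +716.3750

+716.3750 rpm (same as input, |ω| = 716.3750 rpm)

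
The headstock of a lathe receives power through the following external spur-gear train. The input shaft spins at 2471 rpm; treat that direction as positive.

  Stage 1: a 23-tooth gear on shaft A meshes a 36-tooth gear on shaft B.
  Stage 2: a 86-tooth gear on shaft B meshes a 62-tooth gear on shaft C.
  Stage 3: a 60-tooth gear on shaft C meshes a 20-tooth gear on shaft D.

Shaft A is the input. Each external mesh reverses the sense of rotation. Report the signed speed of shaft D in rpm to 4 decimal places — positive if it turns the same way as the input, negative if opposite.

Stage 1 [23T→36T]: ω = 2471.0000×23/36 = 1578.6944 rpm, dir flips to −; running = −1578.6944
Stage 2 [86T→62T]: ω = 1578.6944×86/62 = 2189.8020 rpm, dir flips to +; running = +2189.8020
Stage 3 [60T→20T]: ω = 2189.8020×60/20 = 6569.4059 rpm, dir flips to −; running = −6569.4059

-6569.4059 rpm (opposite to input, |ω| = 6569.4059 rpm)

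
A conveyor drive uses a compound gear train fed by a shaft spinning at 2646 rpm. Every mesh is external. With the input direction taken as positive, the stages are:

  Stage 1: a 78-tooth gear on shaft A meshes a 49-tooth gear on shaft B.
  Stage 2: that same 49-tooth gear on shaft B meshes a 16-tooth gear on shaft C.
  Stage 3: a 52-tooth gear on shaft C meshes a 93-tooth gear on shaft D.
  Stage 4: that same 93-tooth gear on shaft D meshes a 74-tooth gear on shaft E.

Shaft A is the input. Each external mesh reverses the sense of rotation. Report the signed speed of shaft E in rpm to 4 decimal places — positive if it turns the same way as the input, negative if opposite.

+9064.3378 rpm (same as input, |ω| = 9064.3378 rpm)

Stage 1 [78T→49T]: ω = 2646.0000×78/49 = 4212.0000 rpm, dir flips to −; running = −4212.0000
Stage 2 [49T→16T]: ω = 4212.0000×49/16 = 12899.2500 rpm, dir flips to +; running = +12899.2500
Stage 3 [52T→93T]: ω = 12899.2500×52/93 = 7212.4839 rpm, dir flips to −; running = −7212.4839
Stage 4 [93T→74T]: ω = 7212.4839×93/74 = 9064.3378 rpm, dir flips to +; running = +9064.3378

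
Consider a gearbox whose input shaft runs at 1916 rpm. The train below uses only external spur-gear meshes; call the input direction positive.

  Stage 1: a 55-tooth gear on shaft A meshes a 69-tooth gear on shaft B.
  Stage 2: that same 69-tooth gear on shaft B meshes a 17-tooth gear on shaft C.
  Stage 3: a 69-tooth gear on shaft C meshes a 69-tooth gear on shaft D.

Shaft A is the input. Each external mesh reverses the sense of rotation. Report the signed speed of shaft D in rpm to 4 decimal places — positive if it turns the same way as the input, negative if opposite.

Stage 1 [55T→69T]: ω = 1916.0000×55/69 = 1527.2464 rpm, dir flips to −; running = −1527.2464
Stage 2 [69T→17T]: ω = 1527.2464×69/17 = 6198.8235 rpm, dir flips to +; running = +6198.8235
Stage 3 [69T→69T]: ω = 6198.8235×69/69 = 6198.8235 rpm, dir flips to −; running = −6198.8235

-6198.8235 rpm (opposite to input, |ω| = 6198.8235 rpm)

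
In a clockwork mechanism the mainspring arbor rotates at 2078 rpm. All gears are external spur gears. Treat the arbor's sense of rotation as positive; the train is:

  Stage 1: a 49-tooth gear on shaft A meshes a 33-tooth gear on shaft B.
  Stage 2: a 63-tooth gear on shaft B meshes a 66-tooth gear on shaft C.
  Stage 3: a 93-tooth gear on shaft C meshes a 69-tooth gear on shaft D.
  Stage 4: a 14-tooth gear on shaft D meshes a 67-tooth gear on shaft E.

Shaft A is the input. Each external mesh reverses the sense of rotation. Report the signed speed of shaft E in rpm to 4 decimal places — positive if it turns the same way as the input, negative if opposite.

+829.4904 rpm (same as input, |ω| = 829.4904 rpm)

Stage 1 [49T→33T]: ω = 2078.0000×49/33 = 3085.5152 rpm, dir flips to −; running = −3085.5152
Stage 2 [63T→66T]: ω = 3085.5152×63/66 = 2945.2645 rpm, dir flips to +; running = +2945.2645
Stage 3 [93T→69T]: ω = 2945.2645×93/69 = 3969.7043 rpm, dir flips to −; running = −3969.7043
Stage 4 [14T→67T]: ω = 3969.7043×14/67 = 829.4904 rpm, dir flips to +; running = +829.4904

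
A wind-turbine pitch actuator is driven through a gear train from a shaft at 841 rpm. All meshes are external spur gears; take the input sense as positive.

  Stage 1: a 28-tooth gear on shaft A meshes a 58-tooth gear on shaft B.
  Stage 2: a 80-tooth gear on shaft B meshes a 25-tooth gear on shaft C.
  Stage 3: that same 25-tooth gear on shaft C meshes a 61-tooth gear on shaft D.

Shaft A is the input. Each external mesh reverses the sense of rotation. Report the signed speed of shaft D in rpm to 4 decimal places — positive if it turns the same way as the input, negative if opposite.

Stage 1 [28T→58T]: ω = 841.0000×28/58 = 406.0000 rpm, dir flips to −; running = −406.0000
Stage 2 [80T→25T]: ω = 406.0000×80/25 = 1299.2000 rpm, dir flips to +; running = +1299.2000
Stage 3 [25T→61T]: ω = 1299.2000×25/61 = 532.4590 rpm, dir flips to −; running = −532.4590

-532.4590 rpm (opposite to input, |ω| = 532.4590 rpm)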